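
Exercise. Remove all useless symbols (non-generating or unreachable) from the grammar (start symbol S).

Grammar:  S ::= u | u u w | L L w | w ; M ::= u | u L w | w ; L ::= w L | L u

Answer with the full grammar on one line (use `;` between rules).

S ::= u | u u w | w

Generating nonterminals: {M, S}.
Reachable from S after that: {S}.
Removed useless symbols: {L, M} and every production mentioning them.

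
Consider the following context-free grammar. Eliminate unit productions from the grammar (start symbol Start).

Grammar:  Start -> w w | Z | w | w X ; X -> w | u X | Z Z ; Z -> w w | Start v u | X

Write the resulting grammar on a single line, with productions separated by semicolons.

Start -> w w | Start v u | w | w X | u X | Z Z; X -> w | u X | Z Z; Z -> w w | Start v u | w | u X | Z Z

Unit pairs: Start ⇒* {X, Z}; Z ⇒* {X}.
For every A with A ⇒* B via unit rules, add B's non-unit alternatives to A; then delete every rule of the form X → Y.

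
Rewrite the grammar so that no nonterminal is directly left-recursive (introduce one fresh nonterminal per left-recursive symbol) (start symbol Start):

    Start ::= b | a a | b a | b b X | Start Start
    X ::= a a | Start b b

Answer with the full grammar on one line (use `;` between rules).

Left recursion appears on Start.
For Start: α = {Start}, β = {b, a a, b a, b b X}. Rewrite as Start → β Start1 and Start1 → α Start1 | ε.

Start ::= b Start1 | a a Start1 | b a Start1 | b b X Start1; X ::= a a | Start b b; Start1 ::= Start Start1 | ε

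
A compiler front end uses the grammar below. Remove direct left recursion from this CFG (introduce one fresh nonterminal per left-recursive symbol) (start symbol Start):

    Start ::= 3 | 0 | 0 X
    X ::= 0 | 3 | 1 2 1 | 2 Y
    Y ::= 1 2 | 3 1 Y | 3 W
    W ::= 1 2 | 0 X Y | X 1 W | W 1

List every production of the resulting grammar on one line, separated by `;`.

Start ::= 3 | 0 | 0 X; X ::= 0 | 3 | 1 2 1 | 2 Y; Y ::= 1 2 | 3 1 Y | 3 W; W ::= 1 2 W1 | 0 X Y W1 | X 1 W W1; W1 ::= 1 W1 | epsilon

W is directly left-recursive.
For W: α = {1}, β = {1 2, 0 X Y, X 1 W}. Rewrite as W → β W1 and W1 → α W1 | ε.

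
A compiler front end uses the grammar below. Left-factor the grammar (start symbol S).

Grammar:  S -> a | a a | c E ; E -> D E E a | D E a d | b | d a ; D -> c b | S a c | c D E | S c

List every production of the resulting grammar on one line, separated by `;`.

S has alternatives sharing prefix 'a': factor to S → a S' with S' → ε | a.
E has alternatives sharing prefix 'D E': factor to E → D E E' with E' → E a | a d.
D has alternatives sharing prefix 'c': factor to D → c D' with D' → b | D E.
D has alternatives sharing prefix 'S': factor to D → S D'' with D'' → a c | c.

S -> c E | a S'; E -> b | d a | D E E'; D -> c D' | S D''; S' -> ε | a; E' -> E a | a d; D' -> b | D E; D'' -> a c | c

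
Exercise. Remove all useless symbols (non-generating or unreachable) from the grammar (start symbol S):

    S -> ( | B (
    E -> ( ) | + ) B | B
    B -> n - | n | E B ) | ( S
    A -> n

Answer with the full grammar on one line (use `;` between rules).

S -> ( | B (; E -> ( ) | + ) B | B; B -> n - | n | E B ) | ( S

Generating nonterminals: {A, B, E, S}.
Reachable from S after that: {B, E, S}.
Removed useless symbols: {A} and every production mentioning them.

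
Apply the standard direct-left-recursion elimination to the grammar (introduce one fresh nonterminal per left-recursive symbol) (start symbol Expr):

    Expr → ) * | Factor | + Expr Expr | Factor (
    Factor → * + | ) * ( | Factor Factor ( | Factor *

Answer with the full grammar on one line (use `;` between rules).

Left recursion appears on Factor.
For Factor: α = {Factor (, *}, β = {* +, ) * (}. Rewrite as Factor → β Factor1 and Factor1 → α Factor1 | ε.

Expr → ) * | Factor | + Expr Expr | Factor (; Factor → * + Factor1 | ) * ( Factor1; Factor1 → Factor ( Factor1 | * Factor1 | ε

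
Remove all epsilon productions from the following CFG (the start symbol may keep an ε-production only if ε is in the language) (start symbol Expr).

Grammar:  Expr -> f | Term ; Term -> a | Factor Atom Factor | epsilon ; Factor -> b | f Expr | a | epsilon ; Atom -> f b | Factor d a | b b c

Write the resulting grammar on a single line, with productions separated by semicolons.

Expr -> f | Term | ε; Term -> a | Factor Atom Factor | Factor Atom | Atom Factor | Atom; Factor -> b | f Expr | f | a; Atom -> f b | Factor d a | d a | b b c

The nullable symbols are {Expr, Factor, Term}.
ε ∈ L(G) since Expr is nullable, so keep Expr → ε.
For each production, add variants omitting each subset of nullable occurrences: Term → Factor Atom Factor gives Factor Atom Factor | Factor Atom | Atom Factor | Atom. Factor → f Expr gives f Expr | f. Atom → Factor d a gives Factor d a | d a.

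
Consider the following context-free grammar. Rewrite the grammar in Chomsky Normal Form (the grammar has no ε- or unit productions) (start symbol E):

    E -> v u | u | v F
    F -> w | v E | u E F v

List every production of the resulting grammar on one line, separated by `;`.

Introduce a nonterminal for each terminal appearing in a rule of length ≥ 2: X1 → v, X2 → u.
Binarize each right-hand side of length ≥ 3 by chaining fresh nonterminals (Y1, Y2, …): affected rules were F → X2 E F X1.

E -> X1 X2 | u | X1 F; F -> w | X1 E | X2 Y1; X1 -> v; X2 -> u; Y1 -> E Y2; Y2 -> F X1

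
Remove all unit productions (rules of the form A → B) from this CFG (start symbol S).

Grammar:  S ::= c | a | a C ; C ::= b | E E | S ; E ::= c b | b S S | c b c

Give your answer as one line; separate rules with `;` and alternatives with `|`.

Unit pairs: C ⇒* {S}.
For every A with A ⇒* B via unit rules, add B's non-unit alternatives to A; then delete every rule of the form X → Y.

S ::= c | a | a C; C ::= b | E E | c | a | a C; E ::= c b | b S S | c b c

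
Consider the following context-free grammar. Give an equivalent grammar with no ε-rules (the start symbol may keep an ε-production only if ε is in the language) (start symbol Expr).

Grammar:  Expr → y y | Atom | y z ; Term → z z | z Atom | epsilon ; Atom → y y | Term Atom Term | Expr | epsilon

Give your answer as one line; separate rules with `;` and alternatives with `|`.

The nullable symbols are {Atom, Expr, Term}.
ε ∈ L(G) since Expr is nullable, so keep Expr → ε.
For each production, add variants omitting each subset of nullable occurrences: Term → z Atom gives z Atom | z. Atom → Term Atom Term gives Term Atom Term | Term Atom | Term Term | Term | Atom Term.

Expr → y y | Atom | y z | ε; Term → z z | z Atom | z; Atom → y y | Term Atom Term | Term Atom | Term Term | Term | Atom Term | Expr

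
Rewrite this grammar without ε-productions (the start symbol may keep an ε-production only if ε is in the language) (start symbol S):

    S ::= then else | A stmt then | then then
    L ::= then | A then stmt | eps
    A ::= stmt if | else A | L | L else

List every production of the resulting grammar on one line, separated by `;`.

S ::= then else | A stmt then | stmt then | then then; L ::= then | A then stmt | then stmt; A ::= stmt if | else A | else | L | L else

Nullable set = {A, L}.
ε ∉ L(G), so no ε-production is kept.
For each production, add variants omitting each subset of nullable occurrences: S → A stmt then gives A stmt then | stmt then. L → A then stmt gives A then stmt | then stmt. A → else A gives else A | else.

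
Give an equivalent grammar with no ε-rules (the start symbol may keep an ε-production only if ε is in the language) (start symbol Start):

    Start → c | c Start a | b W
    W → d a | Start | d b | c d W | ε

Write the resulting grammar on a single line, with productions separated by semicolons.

Nullable set = {W}.
ε ∉ L(G), so no ε-production is kept.
Add the nullable-subset variants: Start → b W gives b W | b. W → c d W gives c d W | c d.

Start → c | c Start a | b W | b; W → d a | Start | d b | c d W | c d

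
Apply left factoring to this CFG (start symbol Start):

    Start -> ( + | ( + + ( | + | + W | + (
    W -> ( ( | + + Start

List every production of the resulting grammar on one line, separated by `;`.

Start has alternatives sharing prefix '+': factor to Start → + Start1 with Start1 → ε | W | (.
Start has alternatives sharing prefix '( +': factor to Start → ( + Start2 with Start2 → ε | + (.

Start -> + Start1 | ( + Start2; W -> ( ( | + + Start; Start1 -> ε | W | (; Start2 -> ε | + (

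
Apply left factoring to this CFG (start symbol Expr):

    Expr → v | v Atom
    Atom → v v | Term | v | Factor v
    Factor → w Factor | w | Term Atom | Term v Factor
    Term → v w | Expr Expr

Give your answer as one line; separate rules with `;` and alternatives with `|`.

Expr → v Expr1; Atom → Term | Factor v | v Atom1; Factor → w Factor1 | Term Factor2; Term → v w | Expr Expr; Expr1 → ε | Atom; Atom1 → v | ε; Factor1 → Factor | ε; Factor2 → Atom | v Factor

Expr has alternatives sharing prefix 'v': factor to Expr → v Expr1 with Expr1 → ε | Atom.
Atom has alternatives sharing prefix 'v': factor to Atom → v Atom1 with Atom1 → v | ε.
Factor has alternatives sharing prefix 'w': factor to Factor → w Factor1 with Factor1 → Factor | ε.
Factor has alternatives sharing prefix 'Term': factor to Factor → Term Factor2 with Factor2 → Atom | v Factor.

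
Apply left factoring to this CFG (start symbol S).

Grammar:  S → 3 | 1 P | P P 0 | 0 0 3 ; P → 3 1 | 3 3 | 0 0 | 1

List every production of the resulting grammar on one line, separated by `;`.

S → 3 | 1 P | P P 0 | 0 0 3; P → 0 0 | 1 | 3 P'; P' → 1 | 3

P has alternatives sharing prefix '3': factor to P → 3 P' with P' → 1 | 3.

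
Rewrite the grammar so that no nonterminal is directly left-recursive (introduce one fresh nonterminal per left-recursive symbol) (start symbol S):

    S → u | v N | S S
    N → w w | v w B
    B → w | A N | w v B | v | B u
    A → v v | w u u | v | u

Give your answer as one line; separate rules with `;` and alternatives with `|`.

S → u S' | v N S'; N → w w | v w B; B → w B' | A N B' | w v B B' | v B'; A → v v | w u u | v | u; S' → S S' | ε; B' → u B' | ε

Left recursion appears on S, B.
For S: α = {S}, β = {u, v N}. Rewrite as S → β S' and S' → α S' | ε.
For B: α = {u}, β = {w, A N, w v B, v}. Rewrite as B → β B' and B' → α B' | ε.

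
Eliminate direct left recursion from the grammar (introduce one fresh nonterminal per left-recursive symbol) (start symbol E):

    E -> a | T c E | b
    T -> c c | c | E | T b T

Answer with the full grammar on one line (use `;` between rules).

E -> a | T c E | b; T -> c c T' | c T' | E T'; T' -> b T T' | ε

Left recursion appears on T.
For T: α = {b T}, β = {c c, c, E}. Rewrite as T → β T' and T' → α T' | ε.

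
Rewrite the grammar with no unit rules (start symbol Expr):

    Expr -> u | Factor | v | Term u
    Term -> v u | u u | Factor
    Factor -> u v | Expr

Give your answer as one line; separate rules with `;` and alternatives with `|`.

Unit pairs: Expr ⇒* {Factor}; Factor ⇒* {Expr}; Term ⇒* {Expr, Factor}.
For each unit pair (A, B), copy every non-unit production of B to A, then drop all unit productions.

Expr -> u v | u | v | Term u; Term -> v u | u u | u v | u | v | Term u; Factor -> u v | u | v | Term u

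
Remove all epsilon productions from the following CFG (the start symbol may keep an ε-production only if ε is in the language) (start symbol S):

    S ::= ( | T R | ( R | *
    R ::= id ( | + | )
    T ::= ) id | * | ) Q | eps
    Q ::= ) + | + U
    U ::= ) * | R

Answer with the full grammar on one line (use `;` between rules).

Nullable nonterminals: {T}.
ε ∉ L(G), so no ε-production is kept.
For each production, add variants omitting each subset of nullable occurrences: S → T R gives T R | R.

S ::= ( | T R | R | ( R | *; R ::= id ( | + | ); T ::= ) id | * | ) Q; Q ::= ) + | + U; U ::= ) * | R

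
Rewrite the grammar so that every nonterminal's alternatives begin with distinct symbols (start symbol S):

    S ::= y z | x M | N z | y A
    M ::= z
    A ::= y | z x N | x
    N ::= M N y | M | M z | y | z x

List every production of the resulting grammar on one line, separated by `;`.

S has alternatives sharing prefix 'y': factor to S → y S' with S' → z | A.
N has alternatives sharing prefix 'M': factor to N → M N' with N' → N y | ε | z.

S ::= x M | N z | y S'; M ::= z; A ::= y | z x N | x; N ::= y | z x | M N'; S' ::= z | A; N' ::= N y | ε | z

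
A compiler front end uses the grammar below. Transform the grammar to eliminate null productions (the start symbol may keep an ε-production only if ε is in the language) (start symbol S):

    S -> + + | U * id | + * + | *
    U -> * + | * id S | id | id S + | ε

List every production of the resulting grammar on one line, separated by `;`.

The nullable symbols are {U}.
ε ∉ L(G), so no ε-production is kept.
For each production, add variants omitting each subset of nullable occurrences: S → U * id gives U * id | * id.

S -> + + | U * id | * id | + * + | *; U -> * + | * id S | id | id S +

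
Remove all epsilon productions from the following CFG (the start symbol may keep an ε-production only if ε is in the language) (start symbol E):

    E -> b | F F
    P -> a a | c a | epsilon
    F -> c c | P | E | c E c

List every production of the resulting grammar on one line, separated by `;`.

The nullable symbols are {E, F, P}.
ε ∈ L(G) since E is nullable, so keep E → ε.
Add the nullable-subset variants: E → F F gives F F | F.

E -> b | F F | F | epsilon; P -> a a | c a; F -> c c | P | E | c E c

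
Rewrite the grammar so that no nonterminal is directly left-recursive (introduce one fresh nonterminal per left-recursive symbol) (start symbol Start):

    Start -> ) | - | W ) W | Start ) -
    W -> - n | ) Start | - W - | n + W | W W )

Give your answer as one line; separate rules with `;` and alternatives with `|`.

Start -> ) Start1 | - Start1 | W ) W Start1; W -> - n W1 | ) Start W1 | - W - W1 | n + W W1; Start1 -> ) - Start1 | ε; W1 -> W ) W1 | ε

Directly left-recursive nonterminals: Start, W.
For Start: α = {) -}, β = {), -, W ) W}. Rewrite as Start → β Start1 and Start1 → α Start1 | ε.
For W: α = {W )}, β = {- n, ) Start, - W -, n + W}. Rewrite as W → β W1 and W1 → α W1 | ε.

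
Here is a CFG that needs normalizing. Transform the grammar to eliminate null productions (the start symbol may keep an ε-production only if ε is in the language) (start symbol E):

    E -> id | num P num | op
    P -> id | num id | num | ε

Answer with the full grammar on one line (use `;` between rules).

E -> id | num P num | num num | op; P -> id | num id | num

Nullable set = {P}.
ε ∉ L(G), so no ε-production is kept.
For each production, add variants omitting each subset of nullable occurrences: E → num P num gives num P num | num num.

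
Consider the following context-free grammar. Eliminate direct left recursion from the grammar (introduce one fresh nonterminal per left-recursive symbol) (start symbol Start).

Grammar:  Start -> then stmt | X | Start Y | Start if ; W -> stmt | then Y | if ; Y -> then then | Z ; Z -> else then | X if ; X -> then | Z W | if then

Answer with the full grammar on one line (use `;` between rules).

Directly left-recursive nonterminal: Start.
For Start: α = {Y, if}, β = {then stmt, X}. Rewrite as Start → β Start1 and Start1 → α Start1 | ε.

Start -> then stmt Start1 | X Start1; W -> stmt | then Y | if; Y -> then then | Z; Z -> else then | X if; X -> then | Z W | if then; Start1 -> Y Start1 | if Start1 | ε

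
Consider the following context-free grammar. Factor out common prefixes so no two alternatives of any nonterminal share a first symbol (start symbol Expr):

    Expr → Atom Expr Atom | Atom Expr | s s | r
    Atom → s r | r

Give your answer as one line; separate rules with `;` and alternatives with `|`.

Expr → s s | r | Atom Expr Expr1; Atom → s r | r; Expr1 → Atom | ε

Expr has alternatives sharing prefix 'Atom Expr': factor to Expr → Atom Expr Expr1 with Expr1 → Atom | ε.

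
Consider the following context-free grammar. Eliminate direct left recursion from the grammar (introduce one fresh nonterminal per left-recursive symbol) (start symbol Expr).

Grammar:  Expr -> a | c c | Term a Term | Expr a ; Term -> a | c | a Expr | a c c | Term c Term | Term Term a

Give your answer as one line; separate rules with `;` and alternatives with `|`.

Expr -> a Expr1 | c c Expr1 | Term a Term Expr1; Term -> a Term1 | c Term1 | a Expr Term1 | a c c Term1; Expr1 -> a Expr1 | ε; Term1 -> c Term Term1 | Term a Term1 | ε

Left recursion appears on Expr, Term.
For Expr: α = {a}, β = {a, c c, Term a Term}. Rewrite as Expr → β Expr1 and Expr1 → α Expr1 | ε.
For Term: α = {c Term, Term a}, β = {a, c, a Expr, a c c}. Rewrite as Term → β Term1 and Term1 → α Term1 | ε.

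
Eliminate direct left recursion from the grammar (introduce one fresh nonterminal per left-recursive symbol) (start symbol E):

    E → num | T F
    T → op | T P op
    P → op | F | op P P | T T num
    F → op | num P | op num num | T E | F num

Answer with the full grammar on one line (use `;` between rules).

E → num | T F; T → op T'; P → op | F | op P P | T T num; F → op F' | num P F' | op num num F' | T E F'; T' → P op T' | ε; F' → num F' | ε

Left recursion appears on T, F.
For T: α = {P op}, β = {op}. Rewrite as T → β T' and T' → α T' | ε.
For F: α = {num}, β = {op, num P, op num num, T E}. Rewrite as F → β F' and F' → α F' | ε.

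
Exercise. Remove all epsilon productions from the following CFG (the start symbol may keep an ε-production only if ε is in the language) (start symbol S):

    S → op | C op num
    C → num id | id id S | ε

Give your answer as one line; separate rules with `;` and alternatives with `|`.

S → op | C op num | op num; C → num id | id id S

Nullable set = {C}.
ε ∉ L(G), so no ε-production is kept.
Add the nullable-subset variants: S → C op num gives C op num | op num.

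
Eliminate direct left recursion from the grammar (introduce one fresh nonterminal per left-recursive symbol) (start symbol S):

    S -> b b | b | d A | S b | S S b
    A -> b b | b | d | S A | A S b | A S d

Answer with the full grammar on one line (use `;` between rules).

S, A are directly left-recursive.
For S: α = {b, S b}, β = {b b, b, d A}. Rewrite as S → β S' and S' → α S' | ε.
For A: α = {S b, S d}, β = {b b, b, d, S A}. Rewrite as A → β A' and A' → α A' | ε.

S -> b b S' | b S' | d A S'; A -> b b A' | b A' | d A' | S A A'; S' -> b S' | S b S' | epsilon; A' -> S b A' | S d A' | epsilon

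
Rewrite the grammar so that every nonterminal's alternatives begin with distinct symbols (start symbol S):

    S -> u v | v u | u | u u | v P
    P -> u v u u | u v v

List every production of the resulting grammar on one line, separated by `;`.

S has alternatives sharing prefix 'u': factor to S → u S' with S' → v | ε | u.
S has alternatives sharing prefix 'v': factor to S → v S'' with S'' → u | P.
P has alternatives sharing prefix 'u v': factor to P → u v P' with P' → u u | v.

S -> u S' | v S''; P -> u v P'; S' -> v | ε | u; S'' -> u | P; P' -> u u | v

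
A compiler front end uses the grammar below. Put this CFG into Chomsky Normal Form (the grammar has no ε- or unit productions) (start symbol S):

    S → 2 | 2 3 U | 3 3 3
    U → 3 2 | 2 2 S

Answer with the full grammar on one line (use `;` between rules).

S → 2 | X1 Y1 | X2 Y2; U → X2 X1 | X1 Y3; X1 → 2; X2 → 3; Y1 → X2 U; Y2 → X2 X2; Y3 → X1 S

Introduce a nonterminal for each terminal appearing in a rule of length ≥ 2: X1 → 2, X2 → 3.
Binarize each right-hand side of length ≥ 3 by chaining fresh nonterminals (Y1, Y2, …): affected rules were S → X1 X2 U; S → X2 X2 X2; U → X1 X1 S.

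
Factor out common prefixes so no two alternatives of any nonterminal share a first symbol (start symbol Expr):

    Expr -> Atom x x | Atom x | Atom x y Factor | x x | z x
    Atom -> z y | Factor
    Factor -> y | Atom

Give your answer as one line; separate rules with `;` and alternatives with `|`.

Expr has alternatives sharing prefix 'Atom x': factor to Expr → Atom x Expr1 with Expr1 → x | ε | y Factor.

Expr -> x x | z x | Atom x Expr1; Atom -> z y | Factor; Factor -> y | Atom; Expr1 -> x | ε | y Factor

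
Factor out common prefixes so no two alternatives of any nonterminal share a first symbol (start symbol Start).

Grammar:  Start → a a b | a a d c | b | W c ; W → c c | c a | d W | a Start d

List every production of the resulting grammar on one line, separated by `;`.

Start has alternatives sharing prefix 'a a': factor to Start → a a Start1 with Start1 → b | d c.
W has alternatives sharing prefix 'c': factor to W → c W1 with W1 → c | a.

Start → b | W c | a a Start1; W → d W | a Start d | c W1; Start1 → b | d c; W1 → c | a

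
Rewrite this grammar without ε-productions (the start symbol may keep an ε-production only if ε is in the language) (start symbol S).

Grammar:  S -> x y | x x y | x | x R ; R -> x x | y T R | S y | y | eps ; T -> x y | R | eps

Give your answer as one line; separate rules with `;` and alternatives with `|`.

Nullable nonterminals: {R, T}.
ε ∉ L(G), so no ε-production is kept.
Add the nullable-subset variants: R → y T R gives y T R | y T | y R | y.

S -> x y | x x y | x | x R; R -> x x | y T R | y T | y R | y | S y; T -> x y | R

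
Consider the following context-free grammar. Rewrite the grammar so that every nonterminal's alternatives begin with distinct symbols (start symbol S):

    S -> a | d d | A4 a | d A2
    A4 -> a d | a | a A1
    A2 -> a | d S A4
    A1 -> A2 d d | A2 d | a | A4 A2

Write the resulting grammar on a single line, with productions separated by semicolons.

S has alternatives sharing prefix 'd': factor to S → d S' with S' → d | A2.
A4 has alternatives sharing prefix 'a': factor to A4 → a A4' with A4' → d | ε | A1.
A1 has alternatives sharing prefix 'A2 d': factor to A1 → A2 d A1' with A1' → d | ε.

S -> a | A4 a | d S'; A4 -> a A4'; A2 -> a | d S A4; A1 -> a | A4 A2 | A2 d A1'; S' -> d | A2; A4' -> d | epsilon | A1; A1' -> d | epsilon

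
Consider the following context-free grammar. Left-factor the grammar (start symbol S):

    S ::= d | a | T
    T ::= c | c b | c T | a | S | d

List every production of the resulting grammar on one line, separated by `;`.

T has alternatives sharing prefix 'c': factor to T → c T' with T' → ε | b | T.

S ::= d | a | T; T ::= a | S | d | c T'; T' ::= ε | b | T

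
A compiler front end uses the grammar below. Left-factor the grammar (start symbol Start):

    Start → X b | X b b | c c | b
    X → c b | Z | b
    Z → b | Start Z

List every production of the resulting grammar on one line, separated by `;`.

Start has alternatives sharing prefix 'X b': factor to Start → X b Start1 with Start1 → ε | b.

Start → c c | b | X b Start1; X → c b | Z | b; Z → b | Start Z; Start1 → ε | b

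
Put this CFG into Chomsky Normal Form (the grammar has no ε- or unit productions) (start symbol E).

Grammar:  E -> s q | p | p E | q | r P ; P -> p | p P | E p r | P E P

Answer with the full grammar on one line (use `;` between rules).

Introduce a nonterminal for each terminal appearing in a rule of length ≥ 2: X1 → s, X2 → q, X3 → p, X4 → r.
Binarize each right-hand side of length ≥ 3 by chaining fresh nonterminals (Y1, Y2, …): affected rules were P → E X3 X4; P → P E P.

E -> X1 X2 | p | X3 E | q | X4 P; P -> p | X3 P | E Y1 | P Y2; X1 -> s; X2 -> q; X3 -> p; X4 -> r; Y1 -> X3 X4; Y2 -> E P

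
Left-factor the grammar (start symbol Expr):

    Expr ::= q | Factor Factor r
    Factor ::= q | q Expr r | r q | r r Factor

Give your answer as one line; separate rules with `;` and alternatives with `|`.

Factor has alternatives sharing prefix 'q': factor to Factor → q Factor1 with Factor1 → ε | Expr r.
Factor has alternatives sharing prefix 'r': factor to Factor → r Factor2 with Factor2 → q | r Factor.

Expr ::= q | Factor Factor r; Factor ::= q Factor1 | r Factor2; Factor1 ::= eps | Expr r; Factor2 ::= q | r Factor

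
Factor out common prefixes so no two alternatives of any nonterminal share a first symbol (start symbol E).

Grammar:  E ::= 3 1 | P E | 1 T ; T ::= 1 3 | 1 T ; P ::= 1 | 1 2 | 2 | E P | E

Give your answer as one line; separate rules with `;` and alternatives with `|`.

T has alternatives sharing prefix '1': factor to T → 1 T' with T' → 3 | T.
P has alternatives sharing prefix '1': factor to P → 1 P' with P' → ε | 2.
P has alternatives sharing prefix 'E': factor to P → E P'' with P'' → P | ε.

E ::= 3 1 | P E | 1 T; T ::= 1 T'; P ::= 2 | 1 P' | E P''; T' ::= 3 | T; P' ::= ε | 2; P'' ::= P | ε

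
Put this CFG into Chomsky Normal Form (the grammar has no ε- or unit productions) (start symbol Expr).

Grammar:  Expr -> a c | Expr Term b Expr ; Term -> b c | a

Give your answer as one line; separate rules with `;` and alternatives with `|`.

Introduce a nonterminal for each terminal appearing in a rule of length ≥ 2: X1 → a, X2 → c, X3 → b.
Binarize each right-hand side of length ≥ 3 by chaining fresh nonterminals (Y1, Y2, …): affected rules were Expr → Expr Term X3 Expr.

Expr -> X1 X2 | Expr Y1; Term -> X3 X2 | a; X1 -> a; X2 -> c; X3 -> b; Y1 -> Term Y2; Y2 -> X3 Expr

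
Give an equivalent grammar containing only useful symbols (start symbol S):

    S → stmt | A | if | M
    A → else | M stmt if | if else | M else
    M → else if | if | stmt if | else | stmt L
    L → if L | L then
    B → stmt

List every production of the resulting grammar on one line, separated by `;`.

S → stmt | A | if | M; A → else | M stmt if | if else | M else; M → else if | if | stmt if | else

Generating nonterminals: {A, B, M, S}.
Reachable from S after that: {A, M, S}.
Removed useless symbols: {B, L} and every production mentioning them.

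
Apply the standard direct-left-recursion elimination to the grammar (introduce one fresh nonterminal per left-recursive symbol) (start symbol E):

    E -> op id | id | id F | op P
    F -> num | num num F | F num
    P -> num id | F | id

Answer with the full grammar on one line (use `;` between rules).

Left recursion appears on F.
For F: α = {num}, β = {num, num num F}. Rewrite as F → β F' and F' → α F' | ε.

E -> op id | id | id F | op P; F -> num F' | num num F F'; P -> num id | F | id; F' -> num F' | ε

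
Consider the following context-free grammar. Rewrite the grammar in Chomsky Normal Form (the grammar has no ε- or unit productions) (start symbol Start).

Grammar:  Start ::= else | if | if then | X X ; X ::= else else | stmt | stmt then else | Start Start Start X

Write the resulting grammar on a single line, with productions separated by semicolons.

Start ::= else | if | X1 X2 | X X; X ::= X3 X3 | stmt | X4 Y1 | Start Y2; X1 ::= if; X2 ::= then; X3 ::= else; X4 ::= stmt; Y1 ::= X2 X3; Y2 ::= Start Y3; Y3 ::= Start X

Introduce a nonterminal for each terminal appearing in a rule of length ≥ 2: X1 → if, X2 → then, X3 → else, X4 → stmt.
Binarize each right-hand side of length ≥ 3 by chaining fresh nonterminals (Y1, Y2, …): affected rules were X → X4 X2 X3; X → Start Start Start X.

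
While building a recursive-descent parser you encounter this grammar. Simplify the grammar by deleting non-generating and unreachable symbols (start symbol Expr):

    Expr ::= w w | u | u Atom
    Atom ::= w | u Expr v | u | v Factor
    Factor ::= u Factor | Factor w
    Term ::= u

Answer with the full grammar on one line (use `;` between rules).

Generating nonterminals: {Atom, Expr, Term}.
Reachable from Expr after that: {Atom, Expr}.
Removed useless symbols: {Factor, Term} and every production mentioning them.

Expr ::= w w | u | u Atom; Atom ::= w | u Expr v | u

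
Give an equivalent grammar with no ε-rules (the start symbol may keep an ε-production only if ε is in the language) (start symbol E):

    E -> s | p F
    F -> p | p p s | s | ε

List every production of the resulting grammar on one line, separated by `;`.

Nullable set = {F}.
ε ∉ L(G), so no ε-production is kept.
Expand every rule over subsets of its nullable positions: E → p F gives p F | p.

E -> s | p F | p; F -> p | p p s | s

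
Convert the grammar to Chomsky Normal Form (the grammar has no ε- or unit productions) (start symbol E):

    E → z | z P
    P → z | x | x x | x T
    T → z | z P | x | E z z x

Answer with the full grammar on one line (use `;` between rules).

E → z | X1 P; P → z | x | X2 X2 | X2 T; T → z | X1 P | x | E Y1; X1 → z; X2 → x; Y1 → X1 Y2; Y2 → X1 X2

Introduce a nonterminal for each terminal appearing in a rule of length ≥ 2: X1 → z, X2 → x.
Binarize each right-hand side of length ≥ 3 by chaining fresh nonterminals (Y1, Y2, …): affected rules were T → E X1 X1 X2.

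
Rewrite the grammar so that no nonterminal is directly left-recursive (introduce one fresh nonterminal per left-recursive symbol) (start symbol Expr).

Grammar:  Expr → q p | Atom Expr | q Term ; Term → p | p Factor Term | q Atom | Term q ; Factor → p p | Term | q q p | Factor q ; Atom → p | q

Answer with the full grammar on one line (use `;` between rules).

Left recursion appears on Term, Factor.
For Term: α = {q}, β = {p, p Factor Term, q Atom}. Rewrite as Term → β Term1 and Term1 → α Term1 | ε.
For Factor: α = {q}, β = {p p, Term, q q p}. Rewrite as Factor → β Factor1 and Factor1 → α Factor1 | ε.

Expr → q p | Atom Expr | q Term; Term → p Term1 | p Factor Term Term1 | q Atom Term1; Factor → p p Factor1 | Term Factor1 | q q p Factor1; Atom → p | q; Term1 → q Term1 | epsilon; Factor1 → q Factor1 | epsilon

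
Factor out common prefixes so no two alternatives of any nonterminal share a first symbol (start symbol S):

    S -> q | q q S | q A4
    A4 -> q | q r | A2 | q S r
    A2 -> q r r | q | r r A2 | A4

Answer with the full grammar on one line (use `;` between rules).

S has alternatives sharing prefix 'q': factor to S → q S' with S' → ε | q S | A4.
A4 has alternatives sharing prefix 'q': factor to A4 → q A4' with A4' → ε | r | S r.
A2 has alternatives sharing prefix 'q': factor to A2 → q A2' with A2' → r r | ε.

S -> q S'; A4 -> A2 | q A4'; A2 -> r r A2 | A4 | q A2'; S' -> epsilon | q S | A4; A4' -> epsilon | r | S r; A2' -> r r | epsilon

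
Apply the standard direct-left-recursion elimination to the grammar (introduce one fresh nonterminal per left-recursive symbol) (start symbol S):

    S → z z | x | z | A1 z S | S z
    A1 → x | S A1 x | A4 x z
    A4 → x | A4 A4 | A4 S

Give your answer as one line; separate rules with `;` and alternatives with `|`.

S → z z S' | x S' | z S' | A1 z S S'; A1 → x | S A1 x | A4 x z; A4 → x A4'; S' → z S' | ε; A4' → A4 A4' | S A4' | ε

S, A4 are directly left-recursive.
For S: α = {z}, β = {z z, x, z, A1 z S}. Rewrite as S → β S' and S' → α S' | ε.
For A4: α = {A4, S}, β = {x}. Rewrite as A4 → β A4' and A4' → α A4' | ε.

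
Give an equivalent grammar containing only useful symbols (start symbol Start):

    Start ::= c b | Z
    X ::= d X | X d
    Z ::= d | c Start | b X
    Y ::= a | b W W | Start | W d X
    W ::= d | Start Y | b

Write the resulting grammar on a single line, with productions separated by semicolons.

Start ::= c b | Z; Z ::= d | c Start

Generating nonterminals: {Start, W, Y, Z}.
Reachable from Start after that: {Start, Z}.
Removed useless symbols: {W, X, Y} and every production mentioning them.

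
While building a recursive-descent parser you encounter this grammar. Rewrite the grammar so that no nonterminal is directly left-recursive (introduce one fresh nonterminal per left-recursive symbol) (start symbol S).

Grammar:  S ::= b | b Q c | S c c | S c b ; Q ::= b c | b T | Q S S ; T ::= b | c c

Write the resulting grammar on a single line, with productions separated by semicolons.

S, Q are directly left-recursive.
For S: α = {c c, c b}, β = {b, b Q c}. Rewrite as S → β S' and S' → α S' | ε.
For Q: α = {S S}, β = {b c, b T}. Rewrite as Q → β Q' and Q' → α Q' | ε.

S ::= b S' | b Q c S'; Q ::= b c Q' | b T Q'; T ::= b | c c; S' ::= c c S' | c b S' | epsilon; Q' ::= S S Q' | epsilon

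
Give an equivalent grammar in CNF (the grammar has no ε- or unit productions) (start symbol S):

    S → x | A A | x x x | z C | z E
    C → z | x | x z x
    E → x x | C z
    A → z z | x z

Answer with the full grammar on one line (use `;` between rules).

Introduce a nonterminal for each terminal appearing in a rule of length ≥ 2: X1 → x, X2 → z.
Binarize each right-hand side of length ≥ 3 by chaining fresh nonterminals (Y1, Y2, …): affected rules were S → X1 X1 X1; C → X1 X2 X1.

S → x | A A | X1 Y1 | X2 C | X2 E; C → z | x | X1 Y2; E → X1 X1 | C X2; A → X2 X2 | X1 X2; X1 → x; X2 → z; Y1 → X1 X1; Y2 → X2 X1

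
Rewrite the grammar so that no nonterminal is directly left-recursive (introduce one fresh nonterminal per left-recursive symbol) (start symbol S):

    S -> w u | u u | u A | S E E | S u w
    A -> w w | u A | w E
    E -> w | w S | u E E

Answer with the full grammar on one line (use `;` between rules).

Left recursion appears on S.
For S: α = {E E, u w}, β = {w u, u u, u A}. Rewrite as S → β S' and S' → α S' | ε.

S -> w u S' | u u S' | u A S'; A -> w w | u A | w E; E -> w | w S | u E E; S' -> E E S' | u w S' | ε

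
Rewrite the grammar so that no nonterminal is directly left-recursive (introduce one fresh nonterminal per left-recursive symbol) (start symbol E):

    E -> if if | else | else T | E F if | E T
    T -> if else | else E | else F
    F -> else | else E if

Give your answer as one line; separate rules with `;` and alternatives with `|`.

E -> if if E' | else E' | else T E'; T -> if else | else E | else F; F -> else | else E if; E' -> F if E' | T E' | ε

Directly left-recursive nonterminal: E.
For E: α = {F if, T}, β = {if if, else, else T}. Rewrite as E → β E' and E' → α E' | ε.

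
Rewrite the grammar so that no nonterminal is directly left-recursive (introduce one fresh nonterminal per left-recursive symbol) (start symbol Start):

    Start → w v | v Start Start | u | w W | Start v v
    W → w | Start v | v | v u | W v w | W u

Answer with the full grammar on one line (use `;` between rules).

Directly left-recursive nonterminals: Start, W.
For Start: α = {v v}, β = {w v, v Start Start, u, w W}. Rewrite as Start → β Start1 and Start1 → α Start1 | ε.
For W: α = {v w, u}, β = {w, Start v, v, v u}. Rewrite as W → β W1 and W1 → α W1 | ε.

Start → w v Start1 | v Start Start Start1 | u Start1 | w W Start1; W → w W1 | Start v W1 | v W1 | v u W1; Start1 → v v Start1 | ε; W1 → v w W1 | u W1 | ε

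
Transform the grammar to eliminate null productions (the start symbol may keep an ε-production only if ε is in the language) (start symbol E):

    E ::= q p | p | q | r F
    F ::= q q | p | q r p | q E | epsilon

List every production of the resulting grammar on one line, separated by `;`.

Nullable set = {F}.
ε ∉ L(G), so no ε-production is kept.
Expand every rule over subsets of its nullable positions: E → r F gives r F | r.

E ::= q p | p | q | r F | r; F ::= q q | p | q r p | q E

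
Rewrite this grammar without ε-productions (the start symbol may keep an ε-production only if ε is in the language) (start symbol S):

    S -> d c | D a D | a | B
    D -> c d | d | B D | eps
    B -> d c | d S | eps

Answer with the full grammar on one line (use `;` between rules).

The nullable symbols are {B, D, S}.
ε ∈ L(G) since S is nullable, so keep S → ε.
Add the nullable-subset variants: S → D a D gives D a D | D a | a D | a. D → B D gives B D | B. B → d S gives d S | d.

S -> d c | D a D | D a | a D | a | B | ε; D -> c d | d | B D | B; B -> d c | d S | d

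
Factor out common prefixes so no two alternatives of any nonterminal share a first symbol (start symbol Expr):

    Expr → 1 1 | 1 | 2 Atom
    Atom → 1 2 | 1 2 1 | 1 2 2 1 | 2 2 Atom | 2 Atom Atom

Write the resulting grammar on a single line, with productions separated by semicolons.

Expr → 2 Atom | 1 Expr1; Atom → 1 2 Atom1 | 2 Atom2; Expr1 → 1 | ε; Atom1 → ε | 1 | 2 1; Atom2 → 2 Atom | Atom Atom

Expr has alternatives sharing prefix '1': factor to Expr → 1 Expr1 with Expr1 → 1 | ε.
Atom has alternatives sharing prefix '1 2': factor to Atom → 1 2 Atom1 with Atom1 → ε | 1 | 2 1.
Atom has alternatives sharing prefix '2': factor to Atom → 2 Atom2 with Atom2 → 2 Atom | Atom Atom.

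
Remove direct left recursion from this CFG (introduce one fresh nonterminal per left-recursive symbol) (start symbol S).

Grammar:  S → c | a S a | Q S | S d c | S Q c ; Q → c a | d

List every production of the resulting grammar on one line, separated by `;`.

S → c S' | a S a S' | Q S S'; Q → c a | d; S' → d c S' | Q c S' | ε

Left recursion appears on S.
For S: α = {d c, Q c}, β = {c, a S a, Q S}. Rewrite as S → β S' and S' → α S' | ε.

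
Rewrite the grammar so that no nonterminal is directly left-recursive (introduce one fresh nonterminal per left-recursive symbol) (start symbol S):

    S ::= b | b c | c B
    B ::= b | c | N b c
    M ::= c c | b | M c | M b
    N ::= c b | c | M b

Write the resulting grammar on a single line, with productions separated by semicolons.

S ::= b | b c | c B; B ::= b | c | N b c; M ::= c c M' | b M'; N ::= c b | c | M b; M' ::= c M' | b M' | ε

M is directly left-recursive.
For M: α = {c, b}, β = {c c, b}. Rewrite as M → β M' and M' → α M' | ε.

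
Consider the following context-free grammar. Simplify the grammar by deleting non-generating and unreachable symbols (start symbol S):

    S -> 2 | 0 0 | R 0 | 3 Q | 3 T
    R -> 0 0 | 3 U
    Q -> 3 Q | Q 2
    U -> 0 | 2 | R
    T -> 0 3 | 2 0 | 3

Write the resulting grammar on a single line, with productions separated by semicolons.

Generating nonterminals: {R, S, T, U}.
Reachable from S after that: {R, S, T, U}.
Removed useless symbols: {Q} and every production mentioning them.

S -> 2 | 0 0 | R 0 | 3 T; R -> 0 0 | 3 U; U -> 0 | 2 | R; T -> 0 3 | 2 0 | 3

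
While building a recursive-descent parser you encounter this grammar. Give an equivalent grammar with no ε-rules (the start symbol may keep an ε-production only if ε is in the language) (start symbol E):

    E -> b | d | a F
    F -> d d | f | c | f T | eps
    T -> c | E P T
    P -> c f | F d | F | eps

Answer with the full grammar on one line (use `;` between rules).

The nullable symbols are {F, P}.
ε ∉ L(G), so no ε-production is kept.
Add the nullable-subset variants: E → a F gives a F | a. T → E P T gives E P T | E T. P → F d gives F d | d.

E -> b | d | a F | a; F -> d d | f | c | f T; T -> c | E P T | E T; P -> c f | F d | d | F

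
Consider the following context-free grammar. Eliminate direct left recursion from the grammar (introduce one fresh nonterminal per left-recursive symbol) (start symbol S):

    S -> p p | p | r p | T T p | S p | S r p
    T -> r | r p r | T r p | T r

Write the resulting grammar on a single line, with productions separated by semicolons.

S -> p p S' | p S' | r p S' | T T p S'; T -> r T' | r p r T'; S' -> p S' | r p S' | ε; T' -> r p T' | r T' | ε

S, T are directly left-recursive.
For S: α = {p, r p}, β = {p p, p, r p, T T p}. Rewrite as S → β S' and S' → α S' | ε.
For T: α = {r p, r}, β = {r, r p r}. Rewrite as T → β T' and T' → α T' | ε.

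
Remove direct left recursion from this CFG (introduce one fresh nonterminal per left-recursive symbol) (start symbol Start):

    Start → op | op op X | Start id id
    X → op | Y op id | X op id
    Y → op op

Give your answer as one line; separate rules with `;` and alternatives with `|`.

Directly left-recursive nonterminals: Start, X.
For Start: α = {id id}, β = {op, op op X}. Rewrite as Start → β Start1 and Start1 → α Start1 | ε.
For X: α = {op id}, β = {op, Y op id}. Rewrite as X → β X1 and X1 → α X1 | ε.

Start → op Start1 | op op X Start1; X → op X1 | Y op id X1; Y → op op; Start1 → id id Start1 | ε; X1 → op id X1 | ε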